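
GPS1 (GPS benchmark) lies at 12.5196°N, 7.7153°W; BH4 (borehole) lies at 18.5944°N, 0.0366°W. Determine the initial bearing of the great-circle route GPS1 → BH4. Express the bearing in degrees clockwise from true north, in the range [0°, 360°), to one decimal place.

49.6°

Δλ = 7.6787°
y = sin Δλ · cos φ₂ = 0.126643
x = cos φ₁ sin φ₂ − sin φ₁ cos φ₂ cos Δλ = 0.107669
θ = atan2(y, x) = 49.6295° → 49.6295° (mod 360°)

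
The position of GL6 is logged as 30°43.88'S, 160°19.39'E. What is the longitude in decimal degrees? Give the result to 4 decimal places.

160.3232°E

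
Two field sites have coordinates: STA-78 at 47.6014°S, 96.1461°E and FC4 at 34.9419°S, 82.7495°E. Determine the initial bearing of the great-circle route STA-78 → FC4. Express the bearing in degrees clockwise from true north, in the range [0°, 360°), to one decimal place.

Δλ = -13.3966°
y = sin Δλ · cos φ₂ = -0.189924
x = cos φ₁ sin φ₂ − sin φ₁ cos φ₂ cos Δλ = 0.202685
θ = atan2(y, x) = -43.1384° → 316.8616° (mod 360°)

316.9°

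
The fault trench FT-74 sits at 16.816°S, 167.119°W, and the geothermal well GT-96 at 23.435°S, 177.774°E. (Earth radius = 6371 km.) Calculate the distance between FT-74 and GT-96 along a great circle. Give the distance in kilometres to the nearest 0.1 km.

Δφ = -6.6190°,  Δλ = -15.1070°
a = sin²(Δφ/2) + cos φ₁ cos φ₂ sin²(Δλ/2) = 0.018509
c = 2·arcsin(√a) = 0.272942 rad = 15.6384°
d = R·c = 6371 × 0.272942 = 1738.9 km

1738.9 km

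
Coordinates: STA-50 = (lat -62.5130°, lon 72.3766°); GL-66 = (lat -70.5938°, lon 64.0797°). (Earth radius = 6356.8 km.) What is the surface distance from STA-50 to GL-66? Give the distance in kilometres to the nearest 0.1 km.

966.4 km

Δφ = -8.0808°,  Δλ = -8.2969°
a = sin²(Δφ/2) + cos φ₁ cos φ₂ sin²(Δλ/2) = 0.005767
c = 2·arcsin(√a) = 0.152030 rad = 8.7107°
d = R·c = 6356.8 × 0.152030 = 966.4 km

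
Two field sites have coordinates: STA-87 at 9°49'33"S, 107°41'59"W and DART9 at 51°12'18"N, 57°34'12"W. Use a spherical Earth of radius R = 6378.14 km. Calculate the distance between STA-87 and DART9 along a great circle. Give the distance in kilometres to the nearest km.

8323 km

STA-87: φ = -9.82583°, λ = -107.69972°
DART9: φ = +51.20500°, λ = -57.57000°
Δφ = 61.0308°,  Δλ = 50.1297°
a = sin²(Δφ/2) + cos φ₁ cos φ₂ sin²(Δλ/2) = 0.368628
c = 2·arcsin(√a) = 1.304932 rad = 74.7671°
d = R·c = 6378.14 × 1.304932 = 8323.0 km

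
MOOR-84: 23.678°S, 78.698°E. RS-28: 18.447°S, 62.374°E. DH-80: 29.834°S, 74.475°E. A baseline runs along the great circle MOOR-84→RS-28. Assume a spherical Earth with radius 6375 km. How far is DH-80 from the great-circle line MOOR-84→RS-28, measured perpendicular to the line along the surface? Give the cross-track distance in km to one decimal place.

δ₁₃ = central angle MOOR-84→DH-80 = 0.125967 rad  (haversine)
θ₁₃ = bearing MOOR-84→DH-80 = 210.561°,  θ₁₂ = bearing MOOR-84→RS-28 = 285.873°
dₓₜ = R·arcsin(sin δ₁₃ · sin(θ₁₃ − θ₁₂)) = 6375·arcsin(0.12563·sin(-75.312°)) = -776.661 km
|dₓₜ| = 776.661 km

776.7 km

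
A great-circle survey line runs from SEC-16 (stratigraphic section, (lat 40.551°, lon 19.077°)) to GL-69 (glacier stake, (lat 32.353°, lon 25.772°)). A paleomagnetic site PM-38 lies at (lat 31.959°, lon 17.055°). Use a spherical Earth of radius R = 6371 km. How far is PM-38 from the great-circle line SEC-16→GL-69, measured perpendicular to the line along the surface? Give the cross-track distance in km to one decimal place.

706.4 km

δ₁₃ = central angle SEC-16→PM-38 = 0.152622 rad  (haversine)
θ₁₃ = bearing SEC-16→PM-38 = 191.356°,  θ₁₂ = bearing SEC-16→GL-69 = 144.652°
dₓₜ = R·arcsin(sin δ₁₃ · sin(θ₁₃ − θ₁₂)) = 6371·arcsin(0.15203·sin(46.704°)) = 706.404 km
|dₓₜ| = 706.404 km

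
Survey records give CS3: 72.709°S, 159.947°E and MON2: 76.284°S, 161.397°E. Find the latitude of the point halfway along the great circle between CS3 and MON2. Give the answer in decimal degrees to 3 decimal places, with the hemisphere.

Bx = cos φ₂ cos Δλ = 0.237034,  By = cos φ₂ sin Δλ = 0.006000
φₘ = atan2(sin φ₁ + sin φ₂, √((cos φ₁ + Bx)² + By²)) = -74.49767°
λₘ = λ₁ + atan2(By, cos φ₁ + Bx) = 160.59043°

74.498°S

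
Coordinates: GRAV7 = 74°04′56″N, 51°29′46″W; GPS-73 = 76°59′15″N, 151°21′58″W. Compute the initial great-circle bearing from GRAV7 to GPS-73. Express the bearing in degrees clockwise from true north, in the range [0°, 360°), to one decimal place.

323.9°

GRAV7: φ = +74.08222°, λ = -51.49611°
GPS-73: φ = +76.98750°, λ = -151.36611°
Δλ = -99.8700°
y = sin Δλ · cos φ₂ = -0.221831
x = cos φ₁ sin φ₂ − sin φ₁ cos φ₂ cos Δλ = 0.304331
θ = atan2(y, x) = -36.0888° → 323.9112° (mod 360°)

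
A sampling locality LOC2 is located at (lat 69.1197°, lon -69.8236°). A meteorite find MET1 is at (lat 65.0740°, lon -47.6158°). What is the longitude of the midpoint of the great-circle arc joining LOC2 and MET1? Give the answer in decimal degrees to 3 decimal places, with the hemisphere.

57.780°W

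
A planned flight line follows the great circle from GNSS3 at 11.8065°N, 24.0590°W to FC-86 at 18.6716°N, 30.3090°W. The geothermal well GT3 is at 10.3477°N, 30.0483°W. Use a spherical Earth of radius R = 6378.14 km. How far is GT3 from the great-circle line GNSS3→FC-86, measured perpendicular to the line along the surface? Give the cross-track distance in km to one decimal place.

599.5 km

δ₁₃ = central angle GNSS3→GT3 = 0.105693 rad  (haversine)
θ₁₃ = bearing GNSS3→GT3 = 256.650°,  θ₁₂ = bearing GNSS3→FC-86 = 319.483°
dₓₜ = R·arcsin(sin δ₁₃ · sin(θ₁₃ − θ₁₂)) = 6378.14·arcsin(0.10550·sin(-62.833°)) = -599.522 km
|dₓₜ| = 599.522 km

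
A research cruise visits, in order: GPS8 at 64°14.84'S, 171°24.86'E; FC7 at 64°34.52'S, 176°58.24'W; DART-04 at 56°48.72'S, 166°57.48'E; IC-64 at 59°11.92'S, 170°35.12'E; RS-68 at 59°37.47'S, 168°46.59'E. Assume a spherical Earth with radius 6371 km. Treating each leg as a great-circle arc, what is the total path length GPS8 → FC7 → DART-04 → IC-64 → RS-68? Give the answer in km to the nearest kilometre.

GPS8: φ = -64.24733°, λ = +171.41433°
FC7: φ = -64.57533°, λ = -176.97067°
DART-04: φ = -56.81200°, λ = +166.95800°
IC-64: φ = -59.19867°, λ = +170.58533°
RS-68: φ = -59.62450°, λ = +168.77650°
GPS8→FC7: c = 0.087620 rad, d = 558.23 km
FC7→DART-04: c = 0.191867 rad, d = 1222.39 km
DART-04→IC-64: c = 0.053466 rad, d = 340.63 km
IC-64→RS-68: c = 0.017700 rad, d = 112.77 km
Total = 558.23 + 1222.39 + 340.63 + 112.77 = 2234.01 km

2234 km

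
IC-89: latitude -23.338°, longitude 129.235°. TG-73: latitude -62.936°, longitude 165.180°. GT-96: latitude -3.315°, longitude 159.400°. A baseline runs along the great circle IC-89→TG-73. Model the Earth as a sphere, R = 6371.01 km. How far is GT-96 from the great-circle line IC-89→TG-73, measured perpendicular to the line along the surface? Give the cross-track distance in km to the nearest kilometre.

3886 km

δ₁₃ = central angle IC-89→GT-96 = 0.617334 rad  (haversine)
θ₁₃ = bearing IC-89→GT-96 = 60.068°,  θ₁₂ = bearing IC-89→TG-73 = 158.317°
dₓₜ = R·arcsin(sin δ₁₃ · sin(θ₁₃ − θ₁₂)) = 6371.01·arcsin(0.57886·sin(-98.249°)) = -3886.365 km
|dₓₜ| = 3886.365 km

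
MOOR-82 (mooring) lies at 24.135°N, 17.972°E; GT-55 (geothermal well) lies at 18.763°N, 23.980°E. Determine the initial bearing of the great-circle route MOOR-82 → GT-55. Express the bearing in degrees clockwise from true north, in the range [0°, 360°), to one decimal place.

Δλ = 6.0080°
y = sin Δλ · cos φ₂ = 0.099105
x = cos φ₁ sin φ₂ − sin φ₁ cos φ₂ cos Δλ = -0.091495
θ = atan2(y, x) = 132.7137° → 132.7137° (mod 360°)

132.7°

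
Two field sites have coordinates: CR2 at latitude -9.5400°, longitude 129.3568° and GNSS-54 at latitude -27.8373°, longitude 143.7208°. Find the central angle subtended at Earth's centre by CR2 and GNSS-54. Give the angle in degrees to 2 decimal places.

Δφ = -18.2973°,  Δλ = 14.3640°
a = sin²(Δφ/2) + cos φ₁ cos φ₂ sin²(Δλ/2) = 0.038910
c = 2·arcsin(√a) = 0.397118 rad = 22.7532°

22.75°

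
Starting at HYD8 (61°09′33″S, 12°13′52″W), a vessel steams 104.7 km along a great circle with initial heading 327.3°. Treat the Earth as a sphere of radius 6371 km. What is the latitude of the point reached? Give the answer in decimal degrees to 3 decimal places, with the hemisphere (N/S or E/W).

HYD8: φ = -61.15917°, λ = -12.23111°
δ = d/R = 104.7/6371 = 0.016434 rad
φ₂ = arcsin(sin φ₁ cos δ + cos φ₁ sin δ cos θ)
   = arcsin(-0.87596·0.99986 + 0.48238·0.01643·0.84151) = -60.36282°
λ₂ = λ₁ + atan2(sin θ sin δ cos φ₁, cos δ − sin φ₁ sin φ₂) = -13.25979°

60.363°S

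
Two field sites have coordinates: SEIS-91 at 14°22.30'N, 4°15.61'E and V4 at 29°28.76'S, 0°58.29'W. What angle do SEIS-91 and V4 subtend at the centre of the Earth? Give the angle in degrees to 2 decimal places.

44.14°

SEIS-91: φ = +14.37167°, λ = +4.26017°
V4: φ = -29.47933°, λ = -0.97150°
Δφ = -43.8510°,  Δλ = -5.2317°
a = sin²(Δφ/2) + cos φ₁ cos φ₂ sin²(Δλ/2) = 0.141185
c = 2·arcsin(√a) = 0.770402 rad = 44.1408°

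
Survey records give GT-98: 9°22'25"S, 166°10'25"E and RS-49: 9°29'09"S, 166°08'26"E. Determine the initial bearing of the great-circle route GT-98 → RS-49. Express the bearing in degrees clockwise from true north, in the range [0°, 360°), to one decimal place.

GT-98: φ = -9.37361°, λ = +166.17361°
RS-49: φ = -9.48583°, λ = +166.14056°
Δλ = -0.0331°
y = sin Δλ · cos φ₂ = -0.000569
x = cos φ₁ sin φ₂ − sin φ₁ cos φ₂ cos Δλ = -0.001959
θ = atan2(y, x) = -163.8002° → 196.1998° (mod 360°)

196.2°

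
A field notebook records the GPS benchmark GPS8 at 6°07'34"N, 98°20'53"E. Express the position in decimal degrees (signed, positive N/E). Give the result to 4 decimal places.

+6.1261°, +98.3481°

lat: 6.1261° N → +6.1261°
lon: 98.3481° E → +98.3481°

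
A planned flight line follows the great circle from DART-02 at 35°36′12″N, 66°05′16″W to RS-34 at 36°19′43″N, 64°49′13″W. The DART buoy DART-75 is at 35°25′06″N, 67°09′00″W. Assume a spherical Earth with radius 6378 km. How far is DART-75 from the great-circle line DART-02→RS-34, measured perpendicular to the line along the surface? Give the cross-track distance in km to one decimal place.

DART-02: φ = +35.60333°, λ = -66.08778°
RS-34: φ = +36.32861°, λ = -64.82028°
DART-75: φ = +35.41833°, λ = -67.15000°
δ₁₃ = central angle DART-02→DART-75 = 0.015433 rad  (haversine)
θ₁₃ = bearing DART-02→DART-75 = 258.232°,  θ₁₂ = bearing DART-02→RS-34 = 54.369°
dₓₜ = R·arcsin(sin δ₁₃ · sin(θ₁₃ − θ₁₂)) = 6378·arcsin(0.01543·sin(203.863°)) = -39.818 km
|dₓₜ| = 39.818 km

39.8 km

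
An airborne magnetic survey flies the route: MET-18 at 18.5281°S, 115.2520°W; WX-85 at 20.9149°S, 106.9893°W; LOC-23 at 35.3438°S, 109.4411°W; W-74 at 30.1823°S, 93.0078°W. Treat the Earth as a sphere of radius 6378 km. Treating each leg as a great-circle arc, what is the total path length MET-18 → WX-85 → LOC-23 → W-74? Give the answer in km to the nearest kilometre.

4169 km

MET-18→WX-85: c = 0.141974 rad, d = 905.51 km
WX-85→LOC-23: c = 0.254616 rad, d = 1623.94 km
LOC-23→W-74: c = 0.257062 rad, d = 1639.54 km
Total = 905.51 + 1623.94 + 1639.54 = 4169.00 km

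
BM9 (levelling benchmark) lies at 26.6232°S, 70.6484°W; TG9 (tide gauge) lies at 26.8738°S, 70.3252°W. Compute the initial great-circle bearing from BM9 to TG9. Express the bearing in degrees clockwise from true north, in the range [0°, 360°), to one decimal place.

131.0°

Δλ = 0.3232°
y = sin Δλ · cos φ₂ = 0.005032
x = cos φ₁ sin φ₂ − sin φ₁ cos φ₂ cos Δλ = -0.004380
θ = atan2(y, x) = 131.0400° → 131.0400° (mod 360°)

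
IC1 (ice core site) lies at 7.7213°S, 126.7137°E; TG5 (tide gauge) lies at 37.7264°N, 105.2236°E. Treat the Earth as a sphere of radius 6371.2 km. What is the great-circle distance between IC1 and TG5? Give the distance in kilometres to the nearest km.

5524 km

Δφ = 45.4477°,  Δλ = -21.4901°
a = sin²(Δφ/2) + cos φ₁ cos φ₂ sin²(Δλ/2) = 0.176463
c = 2·arcsin(√a) = 0.867057 rad = 49.6787°
d = R·c = 6371.2 × 0.867057 = 5524.2 km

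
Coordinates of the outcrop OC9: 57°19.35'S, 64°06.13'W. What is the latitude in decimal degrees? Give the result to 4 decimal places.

57° + 19.35′/60 = 57 + 0.32250 = 57.3225°

57.3225°S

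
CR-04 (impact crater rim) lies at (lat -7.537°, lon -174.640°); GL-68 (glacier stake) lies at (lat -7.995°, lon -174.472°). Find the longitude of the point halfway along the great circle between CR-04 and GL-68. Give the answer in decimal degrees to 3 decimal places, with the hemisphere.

174.556°W

Bx = cos φ₂ cos Δλ = 0.990276,  By = cos φ₂ sin Δλ = 0.002904
φₘ = atan2(sin φ₁ + sin φ₂, √((cos φ₁ + Bx)² + By²)) = -7.76601°
λₘ = λ₁ + atan2(By, cos φ₁ + Bx) = -174.55605°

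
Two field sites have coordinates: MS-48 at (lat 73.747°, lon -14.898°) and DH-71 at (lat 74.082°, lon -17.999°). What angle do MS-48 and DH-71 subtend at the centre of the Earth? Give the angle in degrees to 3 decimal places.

Δφ = 0.3350°,  Δλ = -3.1010°
a = sin²(Δφ/2) + cos φ₁ cos φ₂ sin²(Δλ/2) = 0.000065
c = 2·arcsin(√a) = 0.016093 rad = 0.9221°

0.922°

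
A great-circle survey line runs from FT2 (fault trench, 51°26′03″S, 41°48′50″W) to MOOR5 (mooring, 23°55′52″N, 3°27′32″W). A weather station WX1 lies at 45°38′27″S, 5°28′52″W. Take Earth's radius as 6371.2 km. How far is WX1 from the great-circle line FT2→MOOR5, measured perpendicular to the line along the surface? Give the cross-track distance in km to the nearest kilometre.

2229 km

FT2: φ = -51.43417°, λ = -41.81389°
MOOR5: φ = +23.93111°, λ = -3.45889°
WX1: φ = -45.64083°, λ = -5.48111°
δ₁₃ = central angle FT2→WX1 = 0.427135 rad  (haversine)
θ₁₃ = bearing FT2→WX1 = 90.738°,  θ₁₂ = bearing FT2→MOOR5 = 34.891°
dₓₜ = R·arcsin(sin δ₁₃ · sin(θ₁₃ − θ₁₂)) = 6371.2·arcsin(0.41427·sin(55.847°)) = 2229.404 km
|dₓₜ| = 2229.404 km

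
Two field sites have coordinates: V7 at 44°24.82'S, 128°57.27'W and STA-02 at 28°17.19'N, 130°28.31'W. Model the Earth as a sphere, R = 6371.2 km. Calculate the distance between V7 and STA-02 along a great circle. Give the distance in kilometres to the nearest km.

8086 km

V7: φ = -44.41367°, λ = -128.95450°
STA-02: φ = +28.28650°, λ = -130.47183°
Δφ = 72.7002°,  Δλ = -1.5173°
a = sin²(Δφ/2) + cos φ₁ cos φ₂ sin²(Δλ/2) = 0.351424
c = 2·arcsin(√a) = 1.269088 rad = 72.7134°
d = R·c = 6371.2 × 1.269088 = 8085.6 km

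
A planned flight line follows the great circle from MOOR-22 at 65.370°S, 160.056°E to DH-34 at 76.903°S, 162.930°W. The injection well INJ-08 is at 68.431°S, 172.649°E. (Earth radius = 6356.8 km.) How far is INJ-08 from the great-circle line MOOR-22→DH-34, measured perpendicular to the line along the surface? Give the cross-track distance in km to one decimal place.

251.5 km

δ₁₃ = central angle MOOR-22→INJ-08 = 0.101161 rad  (haversine)
θ₁₃ = bearing MOOR-22→INJ-08 = 127.472°,  θ₁₂ = bearing MOOR-22→DH-34 = 150.533°
dₓₜ = R·arcsin(sin δ₁₃ · sin(θ₁₃ − θ₁₂)) = 6356.8·arcsin(0.10099·sin(-23.062°)) = -251.538 km
|dₓₜ| = 251.538 km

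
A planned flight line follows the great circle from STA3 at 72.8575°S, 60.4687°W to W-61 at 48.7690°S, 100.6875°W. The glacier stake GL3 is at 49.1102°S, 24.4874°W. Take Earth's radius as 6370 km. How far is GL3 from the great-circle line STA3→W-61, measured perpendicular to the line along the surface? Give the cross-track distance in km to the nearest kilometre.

2917 km

δ₁₃ = central angle STA3→GL3 = 0.498045 rad  (haversine)
θ₁₃ = bearing STA3→GL3 = 53.618°,  θ₁₂ = bearing STA3→W-61 = 301.348°
dₓₜ = R·arcsin(sin δ₁₃ · sin(θ₁₃ − θ₁₂)) = 6370·arcsin(0.47771·sin(-247.730°)) = 2916.892 km
|dₓₜ| = 2916.892 km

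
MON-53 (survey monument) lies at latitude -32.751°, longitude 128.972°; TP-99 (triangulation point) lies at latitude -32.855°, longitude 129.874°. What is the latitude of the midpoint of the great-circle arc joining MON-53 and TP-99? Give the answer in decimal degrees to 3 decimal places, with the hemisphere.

32.804°S

Bx = cos φ₂ cos Δλ = 0.839942,  By = cos φ₂ sin Δλ = 0.013224
φₘ = atan2(sin φ₁ + sin φ₂, √((cos φ₁ + Bx)² + By²)) = -32.80381°
λₘ = λ₁ + atan2(By, cos φ₁ + Bx) = 129.42274°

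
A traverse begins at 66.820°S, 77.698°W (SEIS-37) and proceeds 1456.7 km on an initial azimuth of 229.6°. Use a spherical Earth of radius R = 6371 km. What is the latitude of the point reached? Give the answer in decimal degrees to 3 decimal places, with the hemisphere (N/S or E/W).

δ = d/R = 1456.7/6371 = 0.228645 rad
φ₂ = arcsin(sin φ₁ cos δ + cos φ₁ sin δ cos θ)
   = arcsin(-0.91927·0.97397 + 0.39362·0.22666·-0.64812) = -72.39641°
λ₂ = λ₁ + atan2(sin θ sin δ cos φ₁, cos δ − sin φ₁ sin φ₂) = -112.49994°

72.396°S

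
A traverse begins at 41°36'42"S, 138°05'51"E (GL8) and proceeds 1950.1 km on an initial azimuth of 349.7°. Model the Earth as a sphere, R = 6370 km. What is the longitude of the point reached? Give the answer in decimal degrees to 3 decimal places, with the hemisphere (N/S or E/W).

GL8: φ = -41.61167°, λ = +138.09750°
δ = d/R = 1950.1/6370 = 0.306138 rad
φ₂ = arcsin(sin φ₁ cos δ + cos φ₁ sin δ cos θ)
   = arcsin(-0.66408·0.95350 + 0.74766·0.30138·0.98389) = -24.29931°
λ₂ = λ₁ + atan2(sin θ sin δ cos φ₁, cos δ − sin φ₁ sin φ₂) = 134.70790°

134.708°E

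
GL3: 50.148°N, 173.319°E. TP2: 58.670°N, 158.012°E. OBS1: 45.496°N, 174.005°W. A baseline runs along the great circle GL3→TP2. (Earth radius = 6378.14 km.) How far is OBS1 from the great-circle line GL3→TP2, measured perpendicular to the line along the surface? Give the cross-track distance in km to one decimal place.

469.6 km

δ₁₃ = central angle GL3→OBS1 = 0.168975 rad  (haversine)
θ₁₃ = bearing GL3→OBS1 = 113.846°,  θ₁₂ = bearing GL3→TP2 = 319.786°
dₓₜ = R·arcsin(sin δ₁₃ · sin(θ₁₃ − θ₁₂)) = 6378.14·arcsin(0.16817·sin(-205.940°)) = 469.623 km
|dₓₜ| = 469.623 km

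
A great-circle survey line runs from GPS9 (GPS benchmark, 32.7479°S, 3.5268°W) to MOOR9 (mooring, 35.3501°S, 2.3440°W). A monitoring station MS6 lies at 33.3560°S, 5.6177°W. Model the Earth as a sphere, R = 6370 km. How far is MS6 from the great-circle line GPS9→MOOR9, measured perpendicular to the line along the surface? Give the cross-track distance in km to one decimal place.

δ₁₃ = central angle GPS9→MS6 = 0.032376 rad  (haversine)
θ₁₃ = bearing GPS9→MS6 = 250.296°,  θ₁₂ = bearing GPS9→MOOR9 = 159.692°
dₓₜ = R·arcsin(sin δ₁₃ · sin(θ₁₃ − θ₁₂)) = 6370·arcsin(0.03237·sin(90.604°)) = 206.223 km
|dₓₜ| = 206.223 km

206.2 km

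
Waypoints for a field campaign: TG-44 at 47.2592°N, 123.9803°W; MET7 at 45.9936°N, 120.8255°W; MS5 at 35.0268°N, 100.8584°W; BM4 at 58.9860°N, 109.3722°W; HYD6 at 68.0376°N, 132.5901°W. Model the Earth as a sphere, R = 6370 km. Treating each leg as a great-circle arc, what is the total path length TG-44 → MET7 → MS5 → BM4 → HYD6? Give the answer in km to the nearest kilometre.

TG-44→MET7: c = 0.043788 rad, d = 278.93 km
MET7→MS5: c = 0.325347 rad, d = 2072.46 km
MS5→BM4: c = 0.429473 rad, d = 2735.74 km
BM4→HYD6: c = 0.237452 rad, d = 1512.57 km
Total = 278.93 + 2072.46 + 2735.74 + 1512.57 = 6599.70 km

6600 km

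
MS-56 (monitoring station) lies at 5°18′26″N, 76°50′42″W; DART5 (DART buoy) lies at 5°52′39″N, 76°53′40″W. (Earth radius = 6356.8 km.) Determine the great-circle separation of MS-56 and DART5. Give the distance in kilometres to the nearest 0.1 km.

63.5 km

MS-56: φ = +5.30722°, λ = -76.84500°
DART5: φ = +5.87750°, λ = -76.89444°
Δφ = 0.5703°,  Δλ = -0.0494°
a = sin²(Δφ/2) + cos φ₁ cos φ₂ sin²(Δλ/2) = 0.000025
c = 2·arcsin(√a) = 0.009990 rad = 0.5724°
d = R·c = 6356.8 × 0.009990 = 63.5 km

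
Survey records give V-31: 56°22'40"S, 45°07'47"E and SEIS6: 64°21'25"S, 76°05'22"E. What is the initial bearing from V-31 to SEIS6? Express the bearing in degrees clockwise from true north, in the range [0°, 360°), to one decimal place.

130.5°

V-31: φ = -56.37778°, λ = +45.12972°
SEIS6: φ = -64.35694°, λ = +76.08944°
Δλ = 30.9597°
y = sin Δλ · cos φ₂ = 0.222629
x = cos φ₁ sin φ₂ − sin φ₁ cos φ₂ cos Δλ = -0.190155
θ = atan2(y, x) = 130.5017° → 130.5017° (mod 360°)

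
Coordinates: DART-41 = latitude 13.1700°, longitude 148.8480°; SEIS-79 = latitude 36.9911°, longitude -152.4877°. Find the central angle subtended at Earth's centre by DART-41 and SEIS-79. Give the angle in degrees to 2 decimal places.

57.21°

Δφ = 23.8211°,  Δλ = 58.6643°
a = sin²(Δφ/2) + cos φ₁ cos φ₂ sin²(Δλ/2) = 0.229228
c = 2·arcsin(√a) = 0.998523 rad = 57.2111°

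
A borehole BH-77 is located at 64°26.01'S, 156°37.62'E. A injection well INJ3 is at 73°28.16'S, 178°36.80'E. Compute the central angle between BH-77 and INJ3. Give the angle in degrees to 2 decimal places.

BH-77: φ = -64.43350°, λ = +156.62700°
INJ3: φ = -73.46933°, λ = +178.61333°
Δφ = -9.0358°,  Δλ = 21.9863°
a = sin²(Δφ/2) + cos φ₁ cos φ₂ sin²(Δλ/2) = 0.010670
c = 2·arcsin(√a) = 0.206960 rad = 11.8579°

11.86°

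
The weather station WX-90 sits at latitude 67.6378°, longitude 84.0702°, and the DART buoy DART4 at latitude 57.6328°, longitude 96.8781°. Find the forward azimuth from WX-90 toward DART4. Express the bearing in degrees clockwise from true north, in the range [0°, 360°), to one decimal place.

143.7°

Δλ = 12.8079°
y = sin Δλ · cos φ₂ = 0.118676
x = cos φ₁ sin φ₂ − sin φ₁ cos φ₂ cos Δλ = -0.161416
θ = atan2(y, x) = 143.6759° → 143.6759° (mod 360°)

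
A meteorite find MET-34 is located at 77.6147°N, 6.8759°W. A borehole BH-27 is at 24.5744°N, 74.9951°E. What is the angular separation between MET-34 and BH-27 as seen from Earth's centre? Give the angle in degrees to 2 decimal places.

64.29°

Δφ = -53.0403°,  Δλ = 81.8710°
a = sin²(Δφ/2) + cos φ₁ cos φ₂ sin²(Δλ/2) = 0.283111
c = 2·arcsin(√a) = 1.122115 rad = 64.2925°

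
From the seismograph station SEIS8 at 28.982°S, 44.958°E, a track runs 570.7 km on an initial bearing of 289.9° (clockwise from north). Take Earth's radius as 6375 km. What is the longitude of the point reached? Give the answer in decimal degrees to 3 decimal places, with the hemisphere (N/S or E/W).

δ = d/R = 570.7/6375 = 0.089522 rad
φ₂ = arcsin(sin φ₁ cos δ + cos φ₁ sin δ cos θ)
   = arcsin(-0.48453·0.99600 + 0.87477·0.08940·0.34038) = -27.12767°
λ₂ = λ₁ + atan2(sin θ sin δ cos φ₁, cos δ − sin φ₁ sin φ₂) = 39.53809°

39.538°E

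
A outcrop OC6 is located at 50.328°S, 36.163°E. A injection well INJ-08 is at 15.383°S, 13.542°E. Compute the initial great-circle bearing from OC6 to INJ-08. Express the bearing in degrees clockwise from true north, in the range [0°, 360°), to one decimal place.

324.3°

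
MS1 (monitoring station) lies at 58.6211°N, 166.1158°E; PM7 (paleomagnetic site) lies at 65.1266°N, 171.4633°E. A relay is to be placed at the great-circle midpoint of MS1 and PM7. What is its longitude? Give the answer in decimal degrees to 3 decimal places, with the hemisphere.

Bx = cos φ₂ cos Δλ = 0.418784,  By = cos φ₂ sin Δλ = 0.039200
φₘ = atan2(sin φ₁ + sin φ₂, √((cos φ₁ + Bx)² + By²)) = 61.89949°
λₘ = λ₁ + atan2(By, cos φ₁ + Bx) = 168.50507°

168.505°E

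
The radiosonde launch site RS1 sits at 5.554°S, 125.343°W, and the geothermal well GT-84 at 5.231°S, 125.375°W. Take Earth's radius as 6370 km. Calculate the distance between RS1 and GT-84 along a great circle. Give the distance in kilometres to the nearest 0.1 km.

36.1 km

Δφ = 0.3230°,  Δλ = -0.0320°
a = sin²(Δφ/2) + cos φ₁ cos φ₂ sin²(Δλ/2) = 0.000008
c = 2·arcsin(√a) = 0.005665 rad = 0.3246°
d = R·c = 6370 × 0.005665 = 36.1 km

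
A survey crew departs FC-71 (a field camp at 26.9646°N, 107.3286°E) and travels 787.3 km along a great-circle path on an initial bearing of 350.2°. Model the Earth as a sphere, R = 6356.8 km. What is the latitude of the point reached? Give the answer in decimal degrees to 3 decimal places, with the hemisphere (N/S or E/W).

δ = d/R = 787.3/6356.8 = 0.123852 rad
φ₂ = arcsin(sin φ₁ cos δ + cos φ₁ sin δ cos θ)
   = arcsin(0.45344·0.99234 + 0.89129·0.12354·0.98541) = 33.94973°
λ₂ = λ₁ + atan2(sin θ sin δ cos φ₁, cos δ − sin φ₁ sin φ₂) = 105.87611°

33.950°N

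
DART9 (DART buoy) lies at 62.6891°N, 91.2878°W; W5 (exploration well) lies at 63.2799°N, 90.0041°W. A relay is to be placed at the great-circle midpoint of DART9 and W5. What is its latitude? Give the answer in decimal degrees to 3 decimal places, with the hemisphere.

62.986°N

Bx = cos φ₂ cos Δλ = 0.449520,  By = cos φ₂ sin Δλ = 0.010073
φₘ = atan2(sin φ₁ + sin φ₂, √((cos φ₁ + Bx)² + By²)) = 62.98595°
λₘ = λ₁ + atan2(By, cos φ₁ + Bx) = -90.65244°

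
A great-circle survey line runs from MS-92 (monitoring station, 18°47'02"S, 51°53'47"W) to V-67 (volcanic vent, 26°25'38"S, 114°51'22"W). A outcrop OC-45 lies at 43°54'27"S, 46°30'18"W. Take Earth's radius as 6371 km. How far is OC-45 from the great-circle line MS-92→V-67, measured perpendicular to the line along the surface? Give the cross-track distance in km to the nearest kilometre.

2783 km

MS-92: φ = -18.78389°, λ = -51.89639°
V-67: φ = -26.42722°, λ = -114.85611°
OC-45: φ = -43.90750°, λ = -46.50500°
δ₁₃ = central angle MS-92→OC-45 = 0.445544 rad  (haversine)
θ₁₃ = bearing MS-92→OC-45 = 170.963°,  θ₁₂ = bearing MS-92→V-67 = 250.002°
dₓₜ = R·arcsin(sin δ₁₃ · sin(θ₁₃ − θ₁₂)) = 6371·arcsin(0.43095·sin(-79.040°)) = -2783.177 km
|dₓₜ| = 2783.177 km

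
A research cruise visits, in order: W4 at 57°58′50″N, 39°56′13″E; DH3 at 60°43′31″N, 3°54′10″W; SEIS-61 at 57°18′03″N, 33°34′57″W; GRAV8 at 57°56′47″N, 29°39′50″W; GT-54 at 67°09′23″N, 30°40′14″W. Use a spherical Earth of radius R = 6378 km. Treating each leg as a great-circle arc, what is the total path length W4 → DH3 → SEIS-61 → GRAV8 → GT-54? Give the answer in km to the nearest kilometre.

5457 km

W4: φ = +57.98056°, λ = +39.93694°
DH3: φ = +60.72528°, λ = -3.90278°
SEIS-61: φ = +57.30083°, λ = -33.58250°
GRAV8: φ = +57.94639°, λ = -29.66389°
GT-54: φ = +67.15639°, λ = -30.67056°
W4→DH3: c = 0.385557 rad, d = 2459.08 km
DH3→SEIS-61: c = 0.270800 rad, d = 1727.16 km
SEIS-61→GRAV8: c = 0.038310 rad, d = 244.34 km
GRAV8→GT-54: c = 0.160943 rad, d = 1026.50 km
Total = 2459.08 + 1727.16 + 244.34 + 1026.50 = 5457.09 km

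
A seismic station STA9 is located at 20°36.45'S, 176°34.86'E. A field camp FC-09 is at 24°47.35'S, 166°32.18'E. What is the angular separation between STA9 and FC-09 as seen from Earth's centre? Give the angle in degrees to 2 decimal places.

10.16°

STA9: φ = -20.60750°, λ = +176.58100°
FC-09: φ = -24.78917°, λ = +166.53633°
Δφ = -4.1817°,  Δλ = -10.0447°
a = sin²(Δφ/2) + cos φ₁ cos φ₂ sin²(Δλ/2) = 0.007844
c = 2·arcsin(√a) = 0.177361 rad = 10.1620°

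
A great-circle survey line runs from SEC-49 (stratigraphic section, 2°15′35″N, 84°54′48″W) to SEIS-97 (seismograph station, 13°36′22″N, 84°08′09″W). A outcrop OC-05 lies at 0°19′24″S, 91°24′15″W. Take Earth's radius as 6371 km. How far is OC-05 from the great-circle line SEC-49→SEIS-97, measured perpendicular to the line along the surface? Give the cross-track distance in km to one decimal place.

700.9 km

SEC-49: φ = +2.25972°, λ = -84.91333°
SEIS-97: φ = +13.60611°, λ = -84.13583°
OC-05: φ = -0.32333°, λ = -91.40417°
δ₁₃ = central angle SEC-49→OC-05 = 0.121903 rad  (haversine)
θ₁₃ = bearing SEC-49→OC-05 = 248.375°,  θ₁₂ = bearing SEC-49→SEIS-97 = 3.835°
dₓₜ = R·arcsin(sin δ₁₃ · sin(θ₁₃ − θ₁₂)) = 6371·arcsin(0.12160·sin(244.539°)) = -700.897 km
|dₓₜ| = 700.897 km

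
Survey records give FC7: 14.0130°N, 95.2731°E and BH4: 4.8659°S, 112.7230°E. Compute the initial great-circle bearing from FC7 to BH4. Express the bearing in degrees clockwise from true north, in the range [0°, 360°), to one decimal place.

Δλ = 17.4499°
y = sin Δλ · cos φ₂ = 0.298791
x = cos φ₁ sin φ₂ − sin φ₁ cos φ₂ cos Δλ = -0.312466
θ = atan2(y, x) = 136.2816° → 136.2816° (mod 360°)

136.3°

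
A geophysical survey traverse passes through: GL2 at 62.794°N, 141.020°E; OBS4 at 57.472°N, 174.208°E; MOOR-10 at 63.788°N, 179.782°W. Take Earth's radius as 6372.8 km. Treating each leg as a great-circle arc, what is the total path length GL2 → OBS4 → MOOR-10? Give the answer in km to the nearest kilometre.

2681 km

GL2→OBS4: c = 0.299148 rad, d = 1906.41 km
OBS4→MOOR-10: c = 0.121525 rad, d = 774.46 km
Total = 1906.41 + 774.46 = 2680.87 km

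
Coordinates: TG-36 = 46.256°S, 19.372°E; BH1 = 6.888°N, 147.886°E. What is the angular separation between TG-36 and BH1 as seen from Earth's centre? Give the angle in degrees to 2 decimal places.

120.94°

Δφ = 53.1440°,  Δλ = 128.5140°
a = sin²(Δφ/2) + cos φ₁ cos φ₂ sin²(Δλ/2) = 0.757048
c = 2·arcsin(√a) = 2.110749 rad = 120.9370°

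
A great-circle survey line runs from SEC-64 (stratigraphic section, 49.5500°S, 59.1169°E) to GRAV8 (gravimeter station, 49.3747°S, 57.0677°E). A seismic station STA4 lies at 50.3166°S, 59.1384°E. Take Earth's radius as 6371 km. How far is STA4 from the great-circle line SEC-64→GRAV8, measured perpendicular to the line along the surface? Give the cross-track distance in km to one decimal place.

84.5 km

δ₁₃ = central angle SEC-64→STA4 = 0.013382 rad  (haversine)
θ₁₃ = bearing SEC-64→STA4 = 178.974°,  θ₁₂ = bearing SEC-64→GRAV8 = 276.719°
dₓₜ = R·arcsin(sin δ₁₃ · sin(θ₁₃ − θ₁₂)) = 6371·arcsin(0.01338·sin(-97.745°)) = -84.478 km
|dₓₜ| = 84.478 km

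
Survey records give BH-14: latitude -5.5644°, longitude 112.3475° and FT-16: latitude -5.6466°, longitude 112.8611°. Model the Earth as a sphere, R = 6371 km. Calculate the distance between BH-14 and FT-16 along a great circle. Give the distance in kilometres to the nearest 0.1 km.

57.6 km

Δφ = -0.0822°,  Δλ = 0.5136°
a = sin²(Δφ/2) + cos φ₁ cos φ₂ sin²(Δλ/2) = 0.000020
c = 2·arcsin(√a) = 0.009036 rad = 0.5177°
d = R·c = 6371 × 0.009036 = 57.6 km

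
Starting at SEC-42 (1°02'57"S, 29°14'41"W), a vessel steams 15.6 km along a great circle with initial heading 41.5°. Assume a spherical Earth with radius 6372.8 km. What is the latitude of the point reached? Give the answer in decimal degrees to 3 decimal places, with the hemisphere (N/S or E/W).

0.944°S

SEC-42: φ = -1.04917°, λ = -29.24472°
δ = d/R = 15.6/6372.8 = 0.002448 rad
φ₂ = arcsin(sin φ₁ cos δ + cos φ₁ sin δ cos θ)
   = arcsin(-0.01831·1.00000 + 0.99983·0.00245·0.74896) = -0.94412°
λ₂ = λ₁ + atan2(sin θ sin δ cos φ₁, cos δ − sin φ₁ sin φ₂) = -29.15177°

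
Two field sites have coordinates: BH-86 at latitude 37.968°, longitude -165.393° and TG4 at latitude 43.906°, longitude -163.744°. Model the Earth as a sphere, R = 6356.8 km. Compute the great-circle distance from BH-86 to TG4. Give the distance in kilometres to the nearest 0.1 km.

Δφ = 5.9380°,  Δλ = 1.6490°
a = sin²(Δφ/2) + cos φ₁ cos φ₂ sin²(Δλ/2) = 0.002800
c = 2·arcsin(√a) = 0.105887 rad = 6.0669°
d = R·c = 6356.8 × 0.105887 = 673.1 km

673.1 km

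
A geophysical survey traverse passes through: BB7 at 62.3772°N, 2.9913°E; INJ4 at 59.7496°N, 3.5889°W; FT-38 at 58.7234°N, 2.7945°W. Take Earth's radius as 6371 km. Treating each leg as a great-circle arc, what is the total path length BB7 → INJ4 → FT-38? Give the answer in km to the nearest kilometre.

581 km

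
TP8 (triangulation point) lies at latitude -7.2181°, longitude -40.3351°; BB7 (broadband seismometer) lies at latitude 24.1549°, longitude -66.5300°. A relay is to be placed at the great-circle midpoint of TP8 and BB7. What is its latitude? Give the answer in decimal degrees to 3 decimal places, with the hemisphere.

8.691°N

Bx = cos φ₂ cos Δλ = 0.818733,  By = cos φ₂ sin Δλ = -0.402776
φₘ = atan2(sin φ₁ + sin φ₂, √((cos φ₁ + Bx)² + By²)) = 8.69077°
λₘ = λ₁ + atan2(By, cos φ₁ + Bx) = -52.87519°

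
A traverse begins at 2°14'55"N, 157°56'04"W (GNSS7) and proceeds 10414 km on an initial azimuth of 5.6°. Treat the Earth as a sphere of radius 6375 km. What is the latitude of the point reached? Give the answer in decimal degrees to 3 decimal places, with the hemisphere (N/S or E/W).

GNSS7: φ = +2.24861°, λ = -157.93444°
δ = d/R = 10414/6375 = 1.633569 rad
φ₂ = arcsin(sin φ₁ cos δ + cos φ₁ sin δ cos θ)
   = arcsin(0.03924·-0.06273 + 0.99923·0.99803·0.99523) = 81.90711°
λ₂ = λ₁ + atan2(sin θ sin δ cos φ₁, cos δ − sin φ₁ sin φ₂) = -21.70737°

81.907°N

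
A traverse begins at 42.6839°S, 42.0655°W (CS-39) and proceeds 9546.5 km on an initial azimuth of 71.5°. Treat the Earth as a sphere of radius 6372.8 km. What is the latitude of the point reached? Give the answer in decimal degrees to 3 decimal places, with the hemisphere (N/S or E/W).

10.564°N

δ = d/R = 9546.5/6372.8 = 1.498007 rad
φ₂ = arcsin(sin φ₁ cos δ + cos φ₁ sin δ cos θ)
   = arcsin(-0.67795·0.07272 + 0.73511·0.99735·0.31730) = 10.56382°
λ₂ = λ₁ + atan2(sin θ sin δ cos φ₁, cos δ − sin φ₁ sin φ₂) = 32.11372°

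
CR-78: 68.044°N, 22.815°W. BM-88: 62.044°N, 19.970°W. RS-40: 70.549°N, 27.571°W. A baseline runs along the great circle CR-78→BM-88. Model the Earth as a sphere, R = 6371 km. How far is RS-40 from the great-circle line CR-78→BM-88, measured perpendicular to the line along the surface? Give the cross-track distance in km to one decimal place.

109.4 km

δ₁₃ = central angle CR-78→RS-40 = 0.052623 rad  (haversine)
θ₁₃ = bearing CR-78→RS-40 = 328.338°,  θ₁₂ = bearing CR-78→BM-88 = 167.388°
dₓₜ = R·arcsin(sin δ₁₃ · sin(θ₁₃ − θ₁₂)) = 6371·arcsin(0.05260·sin(160.950°)) = 109.384 km
|dₓₜ| = 109.384 km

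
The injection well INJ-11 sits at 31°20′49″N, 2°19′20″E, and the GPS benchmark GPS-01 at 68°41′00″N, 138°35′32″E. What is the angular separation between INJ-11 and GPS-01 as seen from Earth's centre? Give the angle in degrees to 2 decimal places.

74.91°

INJ-11: φ = +31.34694°, λ = +2.32222°
GPS-01: φ = +68.68333°, λ = +138.59222°
Δφ = 37.3364°,  Δλ = 136.2700°
a = sin²(Δφ/2) + cos φ₁ cos φ₂ sin²(Δλ/2) = 0.369856
c = 2·arcsin(√a) = 1.307475 rad = 74.9128°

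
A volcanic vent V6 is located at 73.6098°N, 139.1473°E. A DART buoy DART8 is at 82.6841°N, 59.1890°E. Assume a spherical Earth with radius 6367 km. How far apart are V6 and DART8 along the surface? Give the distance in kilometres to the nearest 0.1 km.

1855.9 km

Δφ = 9.0743°,  Δλ = -79.9583°
a = sin²(Δφ/2) + cos φ₁ cos φ₂ sin²(Δλ/2) = 0.021091
c = 2·arcsin(√a) = 0.291487 rad = 16.7010°
d = R·c = 6367 × 0.291487 = 1855.9 km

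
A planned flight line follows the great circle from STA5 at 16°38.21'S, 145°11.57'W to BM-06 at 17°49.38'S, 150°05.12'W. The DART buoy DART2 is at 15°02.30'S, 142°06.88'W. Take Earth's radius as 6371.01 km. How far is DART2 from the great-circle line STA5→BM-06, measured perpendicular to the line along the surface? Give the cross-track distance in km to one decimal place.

STA5: φ = -16.63683°, λ = -145.19283°
BM-06: φ = -17.82300°, λ = -150.08533°
DART2: φ = -15.03833°, λ = -142.11467°
δ₁₃ = central angle STA5→DART2 = 0.058732 rad  (haversine)
θ₁₃ = bearing STA5→DART2 = 62.067°,  θ₁₂ = bearing STA5→BM-06 = 255.041°
dₓₜ = R·arcsin(sin δ₁₃ · sin(θ₁₃ − θ₁₂)) = 6371.01·arcsin(0.05870·sin(-192.974°)) = 83.959 km
|dₓₜ| = 83.959 km

84.0 km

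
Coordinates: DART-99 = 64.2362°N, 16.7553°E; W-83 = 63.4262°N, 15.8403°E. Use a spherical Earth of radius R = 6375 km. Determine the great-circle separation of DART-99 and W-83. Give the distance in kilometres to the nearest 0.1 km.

100.7 km

Δφ = -0.8100°,  Δλ = -0.9150°
a = sin²(Δφ/2) + cos φ₁ cos φ₂ sin²(Δλ/2) = 0.000062
c = 2·arcsin(√a) = 0.015794 rad = 0.9049°
d = R·c = 6375 × 0.015794 = 100.7 km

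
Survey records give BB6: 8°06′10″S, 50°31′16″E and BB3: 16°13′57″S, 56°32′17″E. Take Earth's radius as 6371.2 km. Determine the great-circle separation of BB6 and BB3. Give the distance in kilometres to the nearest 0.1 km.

1115.4 km

BB6: φ = -8.10278°, λ = +50.52111°
BB3: φ = -16.23250°, λ = +56.53806°
Δφ = -8.1297°,  Δλ = 6.0169°
a = sin²(Δφ/2) + cos φ₁ cos φ₂ sin²(Δλ/2) = 0.007643
c = 2·arcsin(√a) = 0.175073 rad = 10.0310°
d = R·c = 6371.2 × 0.175073 = 1115.4 km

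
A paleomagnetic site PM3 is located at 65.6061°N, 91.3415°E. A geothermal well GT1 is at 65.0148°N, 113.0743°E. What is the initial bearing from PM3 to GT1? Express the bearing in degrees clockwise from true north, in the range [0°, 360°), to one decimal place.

83.8°

Δλ = 21.7328°
y = sin Δλ · cos φ₂ = 0.156400
x = cos φ₁ sin φ₂ − sin φ₁ cos φ₂ cos Δλ = 0.017023
θ = atan2(y, x) = 83.7884° → 83.7884° (mod 360°)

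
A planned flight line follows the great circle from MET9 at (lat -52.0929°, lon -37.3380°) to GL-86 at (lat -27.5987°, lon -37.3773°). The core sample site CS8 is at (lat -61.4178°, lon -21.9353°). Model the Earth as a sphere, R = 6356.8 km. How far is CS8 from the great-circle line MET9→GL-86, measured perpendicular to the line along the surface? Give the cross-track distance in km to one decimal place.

δ₁₃ = central angle MET9→CS8 = 0.218479 rad  (haversine)
θ₁₃ = bearing MET9→CS8 = 144.108°,  θ₁₂ = bearing MET9→GL-86 = 359.916°
dₓₜ = R·arcsin(sin δ₁₃ · sin(θ₁₃ − θ₁₂)) = 6356.8·arcsin(0.21675·sin(-215.808°)) = 808.290 km
|dₓₜ| = 808.290 km

808.3 km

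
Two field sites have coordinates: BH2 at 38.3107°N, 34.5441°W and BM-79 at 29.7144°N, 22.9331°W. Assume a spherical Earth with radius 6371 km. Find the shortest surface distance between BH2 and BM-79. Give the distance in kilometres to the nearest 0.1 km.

Δφ = -8.5963°,  Δλ = 11.6110°
a = sin²(Δφ/2) + cos φ₁ cos φ₂ sin²(Δλ/2) = 0.012590
c = 2·arcsin(√a) = 0.224881 rad = 12.8847°
d = R·c = 6371 × 0.224881 = 1432.7 km

1432.7 km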